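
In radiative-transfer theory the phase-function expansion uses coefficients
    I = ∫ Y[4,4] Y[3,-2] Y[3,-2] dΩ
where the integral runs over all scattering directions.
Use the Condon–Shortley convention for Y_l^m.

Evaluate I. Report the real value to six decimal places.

0.214561

Rules hold: Σm=0, L=10 even, 1≤3≤7.
N = 9·7·7 = 441
Δ = 4!·4!·2!/11! = 1/34650
Racah Σ t=1..3: t=1:−1/72 t=2:+1/16 t=3:−1/72 = 5/144
⇒ 3j(4 3 3; 0 0 0)² = 2/77, sgn -1
Racah Σ t=0..0: t=0:+1/576 = 1/576
⇒ 3j(4 3 3; 4 -2 -2)² = 5/99, sgn -1
4πI² = N·(3j₀)²·(3jₘ)² = 70/121
I = +1·√(0.578512/4π) = 0.21456131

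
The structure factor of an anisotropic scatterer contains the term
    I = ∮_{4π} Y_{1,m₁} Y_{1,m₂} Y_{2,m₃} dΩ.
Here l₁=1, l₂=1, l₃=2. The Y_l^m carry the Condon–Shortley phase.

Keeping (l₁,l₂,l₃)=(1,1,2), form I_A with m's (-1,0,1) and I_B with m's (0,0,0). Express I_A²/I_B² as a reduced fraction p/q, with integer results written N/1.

Same 1,1,2: normalisation and zero-m 3j drop out of the ratio.
A: Δ: 0! 2! 2! / 5! → 1/30; sum: t=0:+1/2 = 1/2; 3j²(1 1 2; -1 0 1) = Δ·Π!·Σ² = 1/10  (sign -1)
B: Δ: 0! 2! 2! / 5! → 1/30; sum: t=0:+1/1 = 1/1; 3j²(1 1 2; 0 0 0) = Δ·Π!·Σ² = 2/15  (sign +1)
I_A²/I_B² = (1/10)/(2/15) = 3/4

3/4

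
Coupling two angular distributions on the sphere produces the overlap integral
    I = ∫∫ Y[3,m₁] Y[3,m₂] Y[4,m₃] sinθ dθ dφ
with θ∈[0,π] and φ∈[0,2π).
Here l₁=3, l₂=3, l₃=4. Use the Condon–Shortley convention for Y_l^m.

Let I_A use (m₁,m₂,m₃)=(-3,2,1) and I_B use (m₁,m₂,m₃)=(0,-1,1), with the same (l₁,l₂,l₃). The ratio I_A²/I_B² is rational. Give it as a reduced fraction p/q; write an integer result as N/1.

Shared (l₁,l₂,l₃)=(3,3,4): N and (l;000)² cancel in I_A²/I_B².
A: Δ = 2!·4!·4!/11! = 1/34650; Racah Σ t=2..2: t=2:+1/288 = 1/288; ⇒ 3j(3 3 4; -3 2 1)² = 5/231, sgn -1
B: Δ = 2!·4!·4!/11! = 1/34650; Racah Σ t=0..2: t=0:+1/48 t=1:−1/24 t=2:+1/288 = -5/288; ⇒ 3j(3 3 4; 0 -1 1)² = 5/462, sgn +1
I_A²/I_B² = (5/231)/(5/462) = 2/1

2/1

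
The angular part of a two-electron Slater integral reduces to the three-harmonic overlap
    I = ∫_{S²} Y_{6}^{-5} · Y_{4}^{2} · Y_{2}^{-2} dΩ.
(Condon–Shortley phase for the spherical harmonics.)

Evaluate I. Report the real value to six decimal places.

Σmᵢ = -5 ≠ 0, so the φ-integral vanishes; I = 0

0.000000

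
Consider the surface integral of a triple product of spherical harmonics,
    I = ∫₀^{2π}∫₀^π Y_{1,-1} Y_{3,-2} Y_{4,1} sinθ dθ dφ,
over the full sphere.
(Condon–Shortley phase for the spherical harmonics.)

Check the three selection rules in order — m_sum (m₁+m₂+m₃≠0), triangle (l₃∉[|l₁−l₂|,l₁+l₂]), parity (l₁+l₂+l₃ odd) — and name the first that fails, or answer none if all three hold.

m_sum

azimuthal sum: -1 − 2 + 1 = -2  ✗
2 ≤ 4 ≤ 4 (triangle on l)
L = 1 + 3 + 4 = 8 (even)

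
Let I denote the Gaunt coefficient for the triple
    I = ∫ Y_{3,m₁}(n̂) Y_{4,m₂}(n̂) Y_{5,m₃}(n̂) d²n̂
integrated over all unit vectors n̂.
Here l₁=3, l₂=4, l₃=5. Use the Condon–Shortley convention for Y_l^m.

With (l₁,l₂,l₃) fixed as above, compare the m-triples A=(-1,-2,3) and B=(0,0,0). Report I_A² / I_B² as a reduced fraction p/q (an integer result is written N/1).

l's match ⇒ only the (l;m) 3-j factors differ between A and B.
A: triangle coeff Δ(3,4,5) = 1/180180; Σ_t [0,2]: t=0:+1/2304 t=1:−1/720 t=2:+1/5760 = -1/1280; (3j)²=27/1430 [(3 4 5; -1 -2 3)], sign=-1
B: triangle coeff Δ(3,4,5) = 1/180180; Σ_t [0,2]: t=0:+1/576 t=1:−1/144 t=2:+1/576 = -1/288; (3j)²=20/1001 [(3 4 5; 0 0 0)], sign=+1
I_A²/I_B² = (27/1430)/(20/1001) = 189/200

189/200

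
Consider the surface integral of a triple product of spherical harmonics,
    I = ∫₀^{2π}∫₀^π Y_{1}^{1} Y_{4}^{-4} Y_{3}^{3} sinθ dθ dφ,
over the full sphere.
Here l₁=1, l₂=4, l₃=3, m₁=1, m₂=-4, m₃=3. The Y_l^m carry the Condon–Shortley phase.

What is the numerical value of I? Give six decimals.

Checks pass: Σm=0; 8 even; l₃=3∈[3,5].
(2·1+1)(2·4+1)(2·3+1) = 189
Δ: 2! 0! 6! / 9! → 1/252
sum: t=1:−1/36 = -1/36
3j²(1 4 3; 0 0 0) = Δ·Π!·Σ² = 4/63  (sign +1)
sum: t=0:+1/1440 = 1/1440
3j²(1 4 3; 1 -4 3) = Δ·Π!·Σ² = 1/9  (sign +1)
combine: 4πI² = 189·4/63·1/9 = 4/3
take √, sign +1: I = 0.32573501

0.325735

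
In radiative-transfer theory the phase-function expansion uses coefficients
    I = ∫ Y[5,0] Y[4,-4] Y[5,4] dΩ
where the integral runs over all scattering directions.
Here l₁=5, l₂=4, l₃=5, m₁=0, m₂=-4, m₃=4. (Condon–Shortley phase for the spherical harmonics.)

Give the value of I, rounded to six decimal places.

Rules hold: Σm=0, L=14 even, 1≤5≤9.
N = 11·9·11 = 1089
Δ = 4!·6!·4!/15! = 1/3153150
Racah Σ t=0..4: t=0:+1/69120 t=1:−1/1728 t=2:+1/576 t=3:−1/1728 t=4:+1/69120 = 7/11520
⇒ 3j(5 4 5; 0 0 0)² = 2/143, sgn -1
Racah Σ t=0..0: t=0:+1/69120 = 1/69120
⇒ 3j(5 4 5; 0 -4 4)² = 2/143, sgn -1
4πI² = N·(3j₀)²·(3jₘ)² = 36/169
I = +1·√(0.213018/4π) = 0.13019760

0.130198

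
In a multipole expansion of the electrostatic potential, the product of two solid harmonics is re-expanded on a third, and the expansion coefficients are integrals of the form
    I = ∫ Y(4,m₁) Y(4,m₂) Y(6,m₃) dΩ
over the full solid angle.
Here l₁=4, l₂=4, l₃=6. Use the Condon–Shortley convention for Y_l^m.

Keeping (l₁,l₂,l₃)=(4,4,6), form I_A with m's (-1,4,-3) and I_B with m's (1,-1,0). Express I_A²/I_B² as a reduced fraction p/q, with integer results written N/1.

Same 4,4,6: normalisation and zero-m 3j drop out of the ratio.
A: Δ: 2! 6! 6! / 15! → 1/1261260; sum: t=2:+1/51840 = 1/51840; 3j²(4 4 6; -1 4 -3) = Δ·Π!·Σ² = 8/429  (sign -1)
B: Δ: 2! 6! 6! / 15! → 1/1261260; sum: t=0:+1/2592 t=1:−1/2304 t=2:+1/28800 = -7/518400; 3j²(4 4 6; 1 -1 0) = Δ·Π!·Σ² = 1/25740  (sign -1)
I_A²/I_B² = (8/429)/(1/25740) = 480/1

480/1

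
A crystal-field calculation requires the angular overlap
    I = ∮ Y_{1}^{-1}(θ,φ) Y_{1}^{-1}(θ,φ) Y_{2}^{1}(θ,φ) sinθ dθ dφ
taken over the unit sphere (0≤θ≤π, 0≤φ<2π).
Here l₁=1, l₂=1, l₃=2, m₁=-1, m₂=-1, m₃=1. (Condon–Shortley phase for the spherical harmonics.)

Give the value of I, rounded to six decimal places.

Σmᵢ = -1 ≠ 0, so the φ-integral vanishes; I = 0

0.000000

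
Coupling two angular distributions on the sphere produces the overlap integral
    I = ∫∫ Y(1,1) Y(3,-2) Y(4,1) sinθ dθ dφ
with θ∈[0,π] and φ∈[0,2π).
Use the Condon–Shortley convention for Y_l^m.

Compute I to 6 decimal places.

Rules hold: Σm=0, L=8 even, 2≤4≤4.
N = 3·7·9 = 189
Δ = 0!·2!·6!/9! = 1/252
Racah Σ t=0..0: t=0:+1/36 = 1/36
⇒ 3j(1 3 4; 0 0 0)² = 4/63, sgn +1
Racah Σ t=0..0: t=0:+1/240 = 1/240
⇒ 3j(1 3 4; 1 -2 1)² = 1/84, sgn -1
4πI² = N·(3j₀)²·(3jₘ)² = 1/7
I = -1·√(0.142857/4π) = -0.10662181

-0.106622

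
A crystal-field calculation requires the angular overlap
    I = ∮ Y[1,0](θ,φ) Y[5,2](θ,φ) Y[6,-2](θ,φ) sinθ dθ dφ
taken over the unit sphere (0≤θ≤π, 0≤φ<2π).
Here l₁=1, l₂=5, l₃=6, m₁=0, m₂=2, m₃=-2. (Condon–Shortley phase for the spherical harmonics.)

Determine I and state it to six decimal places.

Checks pass: Σm=0; 12 even; l₃=6∈[4,6].
(2·1+1)(2·5+1)(2·6+1) = 429
Δ: 0! 2! 10! / 13! → 1/858
sum: t=0:+1/14400 = 1/14400
3j²(1 5 6; 0 0 0) = Δ·Π!·Σ² = 6/143  (sign +1)
sum: t=0:+1/30240 = 1/30240
3j²(1 5 6; 0 2 -2) = Δ·Π!·Σ² = 16/429  (sign +1)
combine: 4πI² = 429·6/143·16/429 = 96/143
take √, sign +1: I = 0.23113338

0.231133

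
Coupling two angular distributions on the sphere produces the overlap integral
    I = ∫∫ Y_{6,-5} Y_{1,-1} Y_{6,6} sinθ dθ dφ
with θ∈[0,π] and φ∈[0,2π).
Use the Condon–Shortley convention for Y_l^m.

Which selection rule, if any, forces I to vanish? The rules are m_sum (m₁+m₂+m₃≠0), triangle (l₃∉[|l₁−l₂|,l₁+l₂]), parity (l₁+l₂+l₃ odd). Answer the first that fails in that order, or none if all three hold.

parity

m₁+m₂+m₃ = -5 − 1 + 6 = 0  ✓
triangle: |6−1|=5 ≤ l₃=6 ≤ 6+1=7  ✓
parity: l₁+l₂+l₃ = 13 is odd  ✗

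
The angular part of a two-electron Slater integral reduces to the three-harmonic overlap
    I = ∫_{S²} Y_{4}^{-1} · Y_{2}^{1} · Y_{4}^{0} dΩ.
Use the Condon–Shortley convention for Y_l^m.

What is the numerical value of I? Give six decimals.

Checks pass: Σm=0; 10 even; l₃=4∈[2,6].
(2·4+1)(2·2+1)(2·4+1) = 405
Δ: 2! 6! 2! / 11! → 1/13860
sum: t=0:+1/192 t=1:−1/36 t=2:+1/192 = -5/288
3j²(4 2 4; 0 0 0) = Δ·Π!·Σ² = 20/693  (sign -1)
sum: t=1:−1/96 t=2:+1/72 = 1/288
3j²(4 2 4; -1 1 0) = Δ·Π!·Σ² = 1/462  (sign +1)
combine: 4πI² = 405·20/693·1/462 = 150/5929
take √, sign -1: I = -0.04486937

-0.044869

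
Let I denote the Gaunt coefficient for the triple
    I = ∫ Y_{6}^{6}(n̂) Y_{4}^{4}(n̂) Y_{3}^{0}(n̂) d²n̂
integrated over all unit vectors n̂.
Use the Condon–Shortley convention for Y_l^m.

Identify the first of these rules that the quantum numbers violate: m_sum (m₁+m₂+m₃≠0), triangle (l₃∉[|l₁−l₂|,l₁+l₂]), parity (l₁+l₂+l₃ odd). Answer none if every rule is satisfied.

azimuthal sum: 6 + 4 + 0 = 10  ✗
2 ≤ 3 ≤ 10 (triangle on l)
L = 6 + 4 + 3 = 13 (odd)

m_sum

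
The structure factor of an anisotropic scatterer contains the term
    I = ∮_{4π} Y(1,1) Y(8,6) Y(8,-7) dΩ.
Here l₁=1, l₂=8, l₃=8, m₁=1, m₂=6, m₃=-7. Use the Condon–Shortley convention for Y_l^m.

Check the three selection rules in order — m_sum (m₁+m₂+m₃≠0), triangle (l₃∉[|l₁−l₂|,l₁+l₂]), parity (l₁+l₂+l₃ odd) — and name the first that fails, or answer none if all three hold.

parity

m₁+m₂+m₃ = 1 + 6 − 7 = 0  ✓
triangle: |1−8|=7 ≤ l₃=8 ≤ 1+8=9  ✓
parity: l₁+l₂+l₃ = 17 is odd  ✗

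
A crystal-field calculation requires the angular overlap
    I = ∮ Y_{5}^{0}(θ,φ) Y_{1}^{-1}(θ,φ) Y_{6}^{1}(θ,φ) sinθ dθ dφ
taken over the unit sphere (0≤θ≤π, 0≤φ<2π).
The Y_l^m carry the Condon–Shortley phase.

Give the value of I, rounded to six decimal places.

-0.187239

Checks pass: Σm=0; 12 even; l₃=6∈[4,6].
(2·5+1)(2·1+1)(2·6+1) = 429
Δ: 0! 10! 2! / 13! → 1/858
sum: t=0:+1/14400 = 1/14400
3j²(5 1 6; 0 0 0) = Δ·Π!·Σ² = 6/143  (sign +1)
sum: t=0:+1/28800 = 1/28800
3j²(5 1 6; 0 -1 1) = Δ·Π!·Σ² = 7/286  (sign -1)
combine: 4πI² = 429·6/143·7/286 = 63/143
take √, sign -1: I = -0.18723944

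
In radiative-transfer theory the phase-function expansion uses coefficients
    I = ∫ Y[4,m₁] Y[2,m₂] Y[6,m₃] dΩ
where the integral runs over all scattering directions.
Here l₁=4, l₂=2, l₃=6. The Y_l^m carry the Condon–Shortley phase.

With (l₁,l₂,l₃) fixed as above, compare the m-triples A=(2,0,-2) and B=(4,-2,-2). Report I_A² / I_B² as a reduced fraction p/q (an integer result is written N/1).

168/1

l's match ⇒ only the (l;m) 3-j factors differ between A and B.
A: triangle coeff Δ(4,2,6) = 1/6435; Σ_t [0,0]: t=0:+1/5760 = 1/5760; (3j)²=56/2145 [(4 2 6; 2 0 -2)], sign=+1
B: triangle coeff Δ(4,2,6) = 1/6435; Σ_t [0,0]: t=0:+1/967680 = 1/967680; (3j)²=1/6435 [(4 2 6; 4 -2 -2)], sign=+1
I_A²/I_B² = (56/2145)/(1/6435) = 168/1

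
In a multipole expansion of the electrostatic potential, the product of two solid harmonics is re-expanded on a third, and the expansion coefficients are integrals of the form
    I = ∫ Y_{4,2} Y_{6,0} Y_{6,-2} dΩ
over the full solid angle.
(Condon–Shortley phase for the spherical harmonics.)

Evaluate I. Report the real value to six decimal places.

-0.107540

m-sum 0 ✓  L=16 even ✓  2≤6≤10 ✓
Π(2lᵢ+1) = 9×13×13 = 1521
triangle coeff Δ(4,6,6) = 1/15315300
Σ_t [0,4]: t=0:+1/829440 t=1:−1/25920 t=2:+1/9216 t=3:−1/25920 t=4:+1/829440 = 7/207360
(3j)²=28/2431 [(4 6 6; 0 0 0)], sign=+1
Σ_t [0,2]: t=0:+1/138240 t=1:−1/25920 t=2:+1/55296 = -11/829440
(3j)²=11/1326 [(4 6 6; 2 0 -2)], sign=-1
⇒ 4πI² = 42/289
I = (-1)√(42/289/(4π)) = -0.10754019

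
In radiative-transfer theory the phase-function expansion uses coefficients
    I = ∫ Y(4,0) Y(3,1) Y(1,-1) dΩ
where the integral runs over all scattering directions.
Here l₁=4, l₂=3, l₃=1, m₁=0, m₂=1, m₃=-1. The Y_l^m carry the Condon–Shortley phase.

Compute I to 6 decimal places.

Checks pass: Σm=0; 8 even; l₃=1∈[1,7].
(2·4+1)(2·3+1)(2·1+1) = 189
Δ: 6! 2! 0! / 9! → 1/252
sum: t=3:−1/36 = -1/36
3j²(4 3 1; 0 0 0) = Δ·Π!·Σ² = 4/63  (sign +1)
sum: t=4:+1/96 = 1/96
3j²(4 3 1; 0 1 -1) = Δ·Π!·Σ² = 1/42  (sign +1)
combine: 4πI² = 189·4/63·1/42 = 2/7
take √, sign +1: I = 0.15078601

0.150786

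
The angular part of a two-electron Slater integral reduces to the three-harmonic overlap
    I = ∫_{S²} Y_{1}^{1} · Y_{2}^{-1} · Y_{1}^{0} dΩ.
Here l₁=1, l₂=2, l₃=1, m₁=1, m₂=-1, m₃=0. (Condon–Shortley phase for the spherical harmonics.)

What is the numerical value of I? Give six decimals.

-0.218510

Rules hold: Σm=0, L=4 even, 1≤1≤3.
N = 3·5·3 = 45
Δ = 2!·0!·2!/5! = 1/30
Racah Σ t=1..1: t=1:−1/1 = -1/1
⇒ 3j(1 2 1; 0 0 0)² = 2/15, sgn +1
Racah Σ t=0..0: t=0:+1/2 = 1/2
⇒ 3j(1 2 1; 1 -1 0)² = 1/10, sgn -1
4πI² = N·(3j₀)²·(3jₘ)² = 3/5
I = -1·√(0.6/4π) = -0.21850969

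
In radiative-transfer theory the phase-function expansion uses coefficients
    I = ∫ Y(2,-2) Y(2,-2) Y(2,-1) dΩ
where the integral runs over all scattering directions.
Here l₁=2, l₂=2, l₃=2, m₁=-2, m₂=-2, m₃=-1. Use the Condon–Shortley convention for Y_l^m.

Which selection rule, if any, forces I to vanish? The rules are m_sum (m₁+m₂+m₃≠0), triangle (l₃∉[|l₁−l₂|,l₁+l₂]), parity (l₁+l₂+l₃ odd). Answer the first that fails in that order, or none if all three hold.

m_sum

Σmᵢ = -5  ✗
l₃∈[|l₁−l₂|,l₁+l₂]=[0,4], have l₃=2
Σlᵢ = 6 ⇒ even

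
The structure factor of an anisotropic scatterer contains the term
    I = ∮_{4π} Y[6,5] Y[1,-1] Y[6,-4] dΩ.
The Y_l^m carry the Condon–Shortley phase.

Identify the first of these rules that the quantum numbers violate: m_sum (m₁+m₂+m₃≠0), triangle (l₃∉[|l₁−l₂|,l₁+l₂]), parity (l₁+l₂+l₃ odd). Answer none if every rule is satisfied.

parity

Σmᵢ = 0  ✓
l₃∈[|l₁−l₂|,l₁+l₂]=[5,7], have l₃=6  ✓
Σlᵢ = 13 ⇒ odd  ✗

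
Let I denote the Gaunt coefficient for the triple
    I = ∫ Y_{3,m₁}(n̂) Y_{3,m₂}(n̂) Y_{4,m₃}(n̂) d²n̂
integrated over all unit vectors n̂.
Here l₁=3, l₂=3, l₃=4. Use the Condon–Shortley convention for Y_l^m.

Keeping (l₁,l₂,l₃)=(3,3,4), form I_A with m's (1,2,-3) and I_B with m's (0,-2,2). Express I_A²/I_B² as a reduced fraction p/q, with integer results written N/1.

14/3

Same 3,3,4: normalisation and zero-m 3j drop out of the ratio.
A: Δ: 2! 4! 4! / 11! → 1/34650; sum: t=1:−1/144 t=2:+1/288 = -1/288; 3j²(3 3 4; 1 2 -3) = Δ·Π!·Σ² = 1/99  (sign +1)
B: Δ: 2! 4! 4! / 11! → 1/34650; sum: t=0:+1/72 t=1:−1/96 = 1/288; 3j²(3 3 4; 0 -2 2) = Δ·Π!·Σ² = 1/462  (sign +1)
I_A²/I_B² = (1/99)/(1/462) = 14/3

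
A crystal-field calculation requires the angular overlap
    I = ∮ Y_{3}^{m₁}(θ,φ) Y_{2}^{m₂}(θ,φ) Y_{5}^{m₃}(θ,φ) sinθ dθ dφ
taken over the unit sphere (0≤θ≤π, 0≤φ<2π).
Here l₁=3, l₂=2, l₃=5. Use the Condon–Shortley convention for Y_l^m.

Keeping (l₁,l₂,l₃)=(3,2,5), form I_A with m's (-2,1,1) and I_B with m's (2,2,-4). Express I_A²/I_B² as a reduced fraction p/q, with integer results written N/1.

Shared (l₁,l₂,l₃)=(3,2,5): N and (l;000)² cancel in I_A²/I_B².
A: Δ = 0!·6!·4!/11! = 1/2310; Racah Σ t=0..0: t=0:+1/720 = 1/720; ⇒ 3j(3 2 5; -2 1 1)² = 4/385, sgn +1
B: Δ = 0!·6!·4!/11! = 1/2310; Racah Σ t=0..0: t=0:+1/2880 = 1/2880; ⇒ 3j(3 2 5; 2 2 -4)² = 3/55, sgn -1
I_A²/I_B² = (4/385)/(3/55) = 4/21

4/21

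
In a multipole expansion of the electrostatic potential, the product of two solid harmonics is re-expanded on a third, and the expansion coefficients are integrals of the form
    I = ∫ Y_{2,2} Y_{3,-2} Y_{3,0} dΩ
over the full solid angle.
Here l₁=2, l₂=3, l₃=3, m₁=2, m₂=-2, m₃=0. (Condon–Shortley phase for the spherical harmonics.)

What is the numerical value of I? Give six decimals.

Rules hold: Σm=0, L=8 even, 1≤3≤5.
N = 5·7·7 = 245
Δ = 2!·2!·4!/9! = 1/3780
Racah Σ t=0..2: t=0:+1/24 t=1:−1/4 t=2:+1/24 = -1/6
⇒ 3j(2 3 3; 0 0 0)² = 4/105, sgn +1
Racah Σ t=0..0: t=0:+1/24 = 1/24
⇒ 3j(2 3 3; 2 -2 0)² = 1/21, sgn -1
4πI² = N·(3j₀)²·(3jₘ)² = 4/9
I = -1·√(0.444444/4π) = -0.18806319

-0.188063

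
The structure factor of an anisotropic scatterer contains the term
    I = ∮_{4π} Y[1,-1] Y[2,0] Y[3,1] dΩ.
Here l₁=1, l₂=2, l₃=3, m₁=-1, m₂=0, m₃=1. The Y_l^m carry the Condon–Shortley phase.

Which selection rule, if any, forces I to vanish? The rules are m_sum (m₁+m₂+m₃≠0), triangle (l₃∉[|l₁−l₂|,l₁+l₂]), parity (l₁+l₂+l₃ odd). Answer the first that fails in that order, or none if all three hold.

Σmᵢ = 0  ✓
l₃∈[|l₁−l₂|,l₁+l₂]=[1,3], have l₃=3  ✓
Σlᵢ = 6 ⇒ even  ✓

none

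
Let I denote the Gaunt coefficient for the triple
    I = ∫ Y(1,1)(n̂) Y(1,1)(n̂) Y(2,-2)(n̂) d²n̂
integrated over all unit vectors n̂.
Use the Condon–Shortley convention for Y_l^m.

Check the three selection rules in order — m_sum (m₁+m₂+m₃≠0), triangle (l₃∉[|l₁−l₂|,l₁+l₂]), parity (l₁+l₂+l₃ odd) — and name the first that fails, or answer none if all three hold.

none

Σmᵢ = 0  ✓
l₃∈[|l₁−l₂|,l₁+l₂]=[0,2], have l₃=2  ✓
Σlᵢ = 4 ⇒ even  ✓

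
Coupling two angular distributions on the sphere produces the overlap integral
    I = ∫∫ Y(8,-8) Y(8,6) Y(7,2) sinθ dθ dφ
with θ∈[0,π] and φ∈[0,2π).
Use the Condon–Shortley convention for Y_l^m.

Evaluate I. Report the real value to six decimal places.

0.000000

Σlᵢ=23 odd — θ-integrand is odd under cosθ→−cosθ; I=0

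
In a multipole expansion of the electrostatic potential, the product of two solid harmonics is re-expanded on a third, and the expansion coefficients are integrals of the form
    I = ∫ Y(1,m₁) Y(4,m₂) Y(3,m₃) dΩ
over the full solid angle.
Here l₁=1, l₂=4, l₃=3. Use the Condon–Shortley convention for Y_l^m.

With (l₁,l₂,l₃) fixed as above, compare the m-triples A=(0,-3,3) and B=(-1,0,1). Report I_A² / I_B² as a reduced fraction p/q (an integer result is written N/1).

l's match ⇒ only the (l;m) 3-j factors differ between A and B.
A: triangle coeff Δ(1,4,3) = 1/252; Σ_t [1,1]: t=1:−1/720 = -1/720; (3j)²=1/36 [(1 4 3; 0 -3 3)], sign=-1
B: triangle coeff Δ(1,4,3) = 1/252; Σ_t [2,2]: t=2:+1/96 = 1/96; (3j)²=1/42 [(1 4 3; -1 0 1)], sign=+1
I_A²/I_B² = (1/36)/(1/42) = 7/6

7/6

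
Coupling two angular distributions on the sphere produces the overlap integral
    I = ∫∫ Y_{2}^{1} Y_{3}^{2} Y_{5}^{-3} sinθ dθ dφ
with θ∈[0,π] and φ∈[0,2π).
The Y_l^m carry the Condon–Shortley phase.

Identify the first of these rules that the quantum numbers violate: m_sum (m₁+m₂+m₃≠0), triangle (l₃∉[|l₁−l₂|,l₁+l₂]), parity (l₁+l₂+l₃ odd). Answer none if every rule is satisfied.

m₁+m₂+m₃ = 1 + 2 − 3 = 0  ✓
triangle: |2−3|=1 ≤ l₃=5 ≤ 2+3=5  ✓
parity: l₁+l₂+l₃ = 10 is even  ✓

none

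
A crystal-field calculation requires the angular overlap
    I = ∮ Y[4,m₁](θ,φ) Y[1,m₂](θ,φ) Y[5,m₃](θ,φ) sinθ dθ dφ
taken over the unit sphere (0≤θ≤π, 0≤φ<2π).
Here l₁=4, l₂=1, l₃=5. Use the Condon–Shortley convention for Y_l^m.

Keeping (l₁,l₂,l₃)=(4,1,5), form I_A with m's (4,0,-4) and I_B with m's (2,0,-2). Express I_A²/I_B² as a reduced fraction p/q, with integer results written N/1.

Shared (l₁,l₂,l₃)=(4,1,5): N and (l;000)² cancel in I_A²/I_B².
A: Δ = 0!·8!·2!/11! = 1/495; Racah Σ t=0..0: t=0:+1/40320 = 1/40320; ⇒ 3j(4 1 5; 4 0 -4)² = 1/55, sgn -1
B: Δ = 0!·8!·2!/11! = 1/495; Racah Σ t=0..0: t=0:+1/1440 = 1/1440; ⇒ 3j(4 1 5; 2 0 -2)² = 7/165, sgn -1
I_A²/I_B² = (1/55)/(7/165) = 3/7

3/7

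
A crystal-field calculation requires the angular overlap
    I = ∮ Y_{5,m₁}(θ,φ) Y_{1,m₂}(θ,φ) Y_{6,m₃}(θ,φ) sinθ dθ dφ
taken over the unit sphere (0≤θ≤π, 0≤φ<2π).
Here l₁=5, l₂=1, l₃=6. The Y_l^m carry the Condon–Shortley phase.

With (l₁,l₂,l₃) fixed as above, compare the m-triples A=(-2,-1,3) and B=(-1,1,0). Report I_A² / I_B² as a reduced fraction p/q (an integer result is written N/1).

Shared (l₁,l₂,l₃)=(5,1,6): N and (l;000)² cancel in I_A²/I_B².
A: Δ = 0!·10!·2!/13! = 1/858; Racah Σ t=0..0: t=0:+1/60480 = 1/60480; ⇒ 3j(5 1 6; -2 -1 3)² = 6/143, sgn -1
B: Δ = 0!·10!·2!/13! = 1/858; Racah Σ t=0..0: t=0:+1/34560 = 1/34560; ⇒ 3j(5 1 6; -1 1 0)² = 5/286, sgn +1
I_A²/I_B² = (6/143)/(5/286) = 12/5

12/5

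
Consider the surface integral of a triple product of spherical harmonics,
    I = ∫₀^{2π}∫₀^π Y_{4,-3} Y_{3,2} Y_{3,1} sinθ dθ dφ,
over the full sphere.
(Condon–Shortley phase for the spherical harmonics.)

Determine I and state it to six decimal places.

m-sum 0 ✓  L=10 even ✓  1≤3≤7 ✓
Π(2lᵢ+1) = 9×7×7 = 441
triangle coeff Δ(4,3,3) = 1/34650
Σ_t [1,3]: t=1:−1/72 t=2:+1/16 t=3:−1/72 = 5/144
(3j)²=2/77 [(4 3 3; 0 0 0)], sign=-1
Σ_t [3,4]: t=3:−1/288 t=4:+1/144 = 1/288
(3j)²=1/99 [(4 3 3; -3 2 1)], sign=+1
⇒ 4πI² = 14/121
I = (-1)√(14/121/(4π)) = -0.09595473

-0.095955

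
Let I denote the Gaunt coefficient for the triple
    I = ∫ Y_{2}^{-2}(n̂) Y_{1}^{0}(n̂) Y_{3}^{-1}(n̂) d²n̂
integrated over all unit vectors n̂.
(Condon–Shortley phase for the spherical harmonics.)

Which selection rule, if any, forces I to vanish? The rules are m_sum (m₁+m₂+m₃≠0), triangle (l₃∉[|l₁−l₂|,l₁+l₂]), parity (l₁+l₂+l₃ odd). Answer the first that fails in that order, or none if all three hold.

m₁+m₂+m₃ = -2 + 0 − 1 = -3  ✗
triangle: |2−1|=1 ≤ l₃=3 ≤ 2+1=3
parity: l₁+l₂+l₃ = 6 is even

m_sum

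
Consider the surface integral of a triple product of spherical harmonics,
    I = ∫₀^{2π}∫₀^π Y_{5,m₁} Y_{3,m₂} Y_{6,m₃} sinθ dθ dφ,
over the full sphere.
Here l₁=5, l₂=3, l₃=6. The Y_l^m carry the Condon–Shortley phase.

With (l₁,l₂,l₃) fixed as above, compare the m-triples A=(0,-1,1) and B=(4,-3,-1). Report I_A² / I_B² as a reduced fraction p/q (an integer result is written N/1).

7/6

l's match ⇒ only the (l;m) 3-j factors differ between A and B.
A: triangle coeff Δ(5,3,6) = 1/675675; Σ_t [0,2]: t=0:+1/5760 t=1:−1/3456 t=2:+1/34560 = -1/11520; (3j)²=2/429 [(5 3 6; 0 -1 1)], sign=+1
B: triangle coeff Δ(5,3,6) = 1/675675; Σ_t [0,0]: t=0:+1/241920 = 1/241920; (3j)²=4/1001 [(5 3 6; 4 -3 -1)], sign=-1
I_A²/I_B² = (2/429)/(4/1001) = 7/6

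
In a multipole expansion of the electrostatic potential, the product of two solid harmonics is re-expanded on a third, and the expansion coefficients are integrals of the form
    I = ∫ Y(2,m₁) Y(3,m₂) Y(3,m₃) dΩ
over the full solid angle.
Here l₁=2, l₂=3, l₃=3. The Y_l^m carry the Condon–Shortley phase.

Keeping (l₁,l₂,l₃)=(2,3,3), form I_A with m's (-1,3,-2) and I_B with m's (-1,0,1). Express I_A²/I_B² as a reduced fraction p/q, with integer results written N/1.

25/2

Shared (l₁,l₂,l₃)=(2,3,3): N and (l;000)² cancel in I_A²/I_B².
A: Δ = 2!·2!·4!/9! = 1/3780; Racah Σ t=2..2: t=2:+1/48 = 1/48; ⇒ 3j(2 3 3; -1 3 -2)² = 5/84, sgn -1
B: Δ = 2!·2!·4!/9! = 1/3780; Racah Σ t=1..2: t=1:−1/8 t=2:+1/12 = -1/24; ⇒ 3j(2 3 3; -1 0 1)² = 1/210, sgn -1
I_A²/I_B² = (5/84)/(1/210) = 25/2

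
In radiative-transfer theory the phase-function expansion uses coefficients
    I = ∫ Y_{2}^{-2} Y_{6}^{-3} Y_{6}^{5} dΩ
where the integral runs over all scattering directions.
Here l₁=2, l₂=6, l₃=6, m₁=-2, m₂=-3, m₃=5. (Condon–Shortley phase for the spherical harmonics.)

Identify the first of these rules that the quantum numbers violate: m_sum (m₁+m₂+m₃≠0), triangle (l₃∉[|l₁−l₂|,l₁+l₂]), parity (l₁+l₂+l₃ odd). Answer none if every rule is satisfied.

m₁+m₂+m₃ = -2 − 3 + 5 = 0  ✓
triangle: |2−6|=4 ≤ l₃=6 ≤ 2+6=8  ✓
parity: l₁+l₂+l₃ = 14 is even  ✓

none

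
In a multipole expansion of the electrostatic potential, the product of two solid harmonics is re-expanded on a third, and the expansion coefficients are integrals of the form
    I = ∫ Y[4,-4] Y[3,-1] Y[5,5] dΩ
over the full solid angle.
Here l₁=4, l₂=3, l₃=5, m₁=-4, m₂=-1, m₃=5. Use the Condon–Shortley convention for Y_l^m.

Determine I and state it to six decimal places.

Rules hold: Σm=0, L=12 even, 1≤5≤7.
N = 9·7·11 = 693
Δ = 2!·6!·4!/13! = 1/180180
Racah Σ t=0..2: t=0:+1/576 t=1:−1/144 t=2:+1/576 = -1/288
⇒ 3j(4 3 5; 0 0 0)² = 20/1001, sgn +1
Racah Σ t=2..2: t=2:+1/34560 = 1/34560
⇒ 3j(4 3 5; -4 -1 5)² = 14/429, sgn +1
4πI² = N·(3j₀)²·(3jₘ)² = 840/1859
I = +1·√(0.451856/4π) = 0.18962475

0.189625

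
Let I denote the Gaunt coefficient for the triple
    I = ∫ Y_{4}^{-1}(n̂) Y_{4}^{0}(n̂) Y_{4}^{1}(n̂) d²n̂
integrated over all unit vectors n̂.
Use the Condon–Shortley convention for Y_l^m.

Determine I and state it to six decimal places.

-0.068481

Rules hold: Σm=0, L=12 even, 0≤4≤8.
N = 9·9·9 = 729
Δ = 4!·4!·4!/13! = 1/450450
Racah Σ t=0..4: t=0:+1/13824 t=1:−1/216 t=2:+1/64 t=3:−1/216 t=4:+1/13824 = 5/768
⇒ 3j(4 4 4; 0 0 0)² = 18/1001, sgn +1
Racah Σ t=1..4: t=1:−1/864 t=2:+1/96 t=3:−1/144 t=4:+1/3456 = 1/384
⇒ 3j(4 4 4; -1 0 1)² = 9/2002, sgn -1
4πI² = N·(3j₀)²·(3jₘ)² = 59049/1002001
I = -1·√(0.0589311/4π) = -0.06848055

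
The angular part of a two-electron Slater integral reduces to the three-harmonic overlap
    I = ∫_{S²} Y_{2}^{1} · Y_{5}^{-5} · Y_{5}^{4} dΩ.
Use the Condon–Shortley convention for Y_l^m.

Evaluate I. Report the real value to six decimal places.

m-sum 0 ✓  L=12 even ✓  3≤5≤7 ✓
Π(2lᵢ+1) = 5×11×11 = 605
triangle coeff Δ(2,5,5) = 1/38610
Σ_t [0,2]: t=0:+1/2880 t=1:−1/576 t=2:+1/2880 = -1/960
(3j)²=10/429 [(2 5 5; 0 0 0)], sign=+1
Σ_t [0,0]: t=0:+1/80640 = 1/80640
(3j)²=9/286 [(2 5 5; 1 -5 4)], sign=-1
⇒ 4πI² = 75/169
I = (-1)√(75/169/(4π)) = -0.18792404

-0.187924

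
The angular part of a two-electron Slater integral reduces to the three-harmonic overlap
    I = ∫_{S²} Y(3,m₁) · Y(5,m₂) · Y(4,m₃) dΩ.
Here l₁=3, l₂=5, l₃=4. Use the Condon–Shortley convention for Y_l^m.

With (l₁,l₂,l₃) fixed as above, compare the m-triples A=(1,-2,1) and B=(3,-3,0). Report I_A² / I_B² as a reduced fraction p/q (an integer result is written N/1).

128/225

l's match ⇒ only the (l;m) 3-j factors differ between A and B.
A: triangle coeff Δ(3,5,4) = 1/180180; Σ_t [0,2]: t=0:+1/1728 t=1:−1/288 t=2:+1/960 = -1/540; (3j)²=128/6435 [(3 5 4; 1 -2 1)], sign=+1
B: triangle coeff Δ(3,5,4) = 1/180180; Σ_t [0,0]: t=0:+1/2304 = 1/2304; (3j)²=5/143 [(3 5 4; 3 -3 0)], sign=+1
I_A²/I_B² = (128/6435)/(5/143) = 128/225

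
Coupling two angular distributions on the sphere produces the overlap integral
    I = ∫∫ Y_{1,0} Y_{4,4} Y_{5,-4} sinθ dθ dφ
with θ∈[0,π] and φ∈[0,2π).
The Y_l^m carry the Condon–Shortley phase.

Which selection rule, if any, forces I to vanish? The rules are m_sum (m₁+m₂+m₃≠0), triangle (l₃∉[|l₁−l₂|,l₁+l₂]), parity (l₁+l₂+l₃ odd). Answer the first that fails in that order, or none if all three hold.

azimuthal sum: 0 + 4 − 4 = 0  ✓
3 ≤ 5 ≤ 5 (triangle on l)  ✓
L = 1 + 4 + 5 = 10 (even)  ✓

none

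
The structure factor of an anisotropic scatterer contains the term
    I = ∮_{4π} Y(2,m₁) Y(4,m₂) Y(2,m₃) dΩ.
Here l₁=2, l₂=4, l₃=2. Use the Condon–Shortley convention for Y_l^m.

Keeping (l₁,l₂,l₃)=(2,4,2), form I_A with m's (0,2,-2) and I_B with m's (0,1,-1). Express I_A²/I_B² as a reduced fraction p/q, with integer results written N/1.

l's match ⇒ only the (l;m) 3-j factors differ between A and B.
A: triangle coeff Δ(2,4,2) = 1/630; Σ_t [2,2]: t=2:+1/96 = 1/96; (3j)²=1/42 [(2 4 2; 0 2 -2)], sign=+1
B: triangle coeff Δ(2,4,2) = 1/630; Σ_t [2,2]: t=2:+1/24 = 1/24; (3j)²=1/21 [(2 4 2; 0 1 -1)], sign=-1
I_A²/I_B² = (1/42)/(1/21) = 1/2

1/2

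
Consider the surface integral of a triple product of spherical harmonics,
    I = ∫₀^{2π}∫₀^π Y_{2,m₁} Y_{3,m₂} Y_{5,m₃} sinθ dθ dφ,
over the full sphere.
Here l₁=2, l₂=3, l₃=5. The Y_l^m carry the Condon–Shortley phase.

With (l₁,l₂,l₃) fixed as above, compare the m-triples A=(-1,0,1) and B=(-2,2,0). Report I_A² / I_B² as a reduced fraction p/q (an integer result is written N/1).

Same 2,3,5: normalisation and zero-m 3j drop out of the ratio.
A: Δ: 0! 4! 6! / 11! → 1/2310; sum: t=0:+1/216 = 1/216; 3j²(2 3 5; -1 0 1) = Δ·Π!·Σ² = 8/231  (sign +1)
B: Δ: 0! 4! 6! / 11! → 1/2310; sum: t=0:+1/2880 = 1/2880; 3j²(2 3 5; -2 2 0) = Δ·Π!·Σ² = 1/462  (sign -1)
I_A²/I_B² = (8/231)/(1/462) = 16/1

16/1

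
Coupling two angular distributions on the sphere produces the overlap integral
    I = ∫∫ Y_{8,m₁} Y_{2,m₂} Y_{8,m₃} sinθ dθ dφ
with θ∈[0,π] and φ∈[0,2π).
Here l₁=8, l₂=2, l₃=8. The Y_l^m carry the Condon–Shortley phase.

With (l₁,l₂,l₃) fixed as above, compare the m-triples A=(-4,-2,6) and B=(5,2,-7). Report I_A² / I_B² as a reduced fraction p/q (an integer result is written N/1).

26/15

Same 8,2,8: normalisation and zero-m 3j drop out of the ratio.
A: Δ: 2! 14! 2! / 19! → 1/348840; sum: t=0:+1/3832012800 = 1/3832012800; 3j²(8 2 8; -4 -2 6) = Δ·Π!·Σ² = 91/9690  (sign +1)
B: Δ: 2! 14! 2! / 19! → 1/348840; sum: t=2:+1/24908083200 = 1/24908083200; 3j²(8 2 8; 5 2 -7) = Δ·Π!·Σ² = 7/1292  (sign -1)
I_A²/I_B² = (91/9690)/(7/1292) = 26/15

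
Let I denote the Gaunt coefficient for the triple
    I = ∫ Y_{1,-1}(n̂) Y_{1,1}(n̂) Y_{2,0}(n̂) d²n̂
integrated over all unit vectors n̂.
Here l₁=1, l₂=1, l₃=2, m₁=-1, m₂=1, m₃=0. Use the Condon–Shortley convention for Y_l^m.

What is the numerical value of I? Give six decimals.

Rules hold: Σm=0, L=4 even, 0≤2≤2.
N = 3·3·5 = 45
Δ = 0!·2!·2!/5! = 1/30
Racah Σ t=0..0: t=0:+1/1 = 1/1
⇒ 3j(1 1 2; 0 0 0)² = 2/15, sgn +1
Racah Σ t=0..0: t=0:+1/4 = 1/4
⇒ 3j(1 1 2; -1 1 0)² = 1/30, sgn +1
4πI² = N·(3j₀)²·(3jₘ)² = 1/5
I = +1·√(0.2/4π) = 0.12615663

0.126157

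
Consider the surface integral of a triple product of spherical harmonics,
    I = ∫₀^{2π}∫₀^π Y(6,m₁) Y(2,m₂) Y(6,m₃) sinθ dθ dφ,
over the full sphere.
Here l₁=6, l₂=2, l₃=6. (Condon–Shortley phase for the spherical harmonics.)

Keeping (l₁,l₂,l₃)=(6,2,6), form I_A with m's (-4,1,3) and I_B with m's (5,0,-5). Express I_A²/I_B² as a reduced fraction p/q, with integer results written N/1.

Shared (l₁,l₂,l₃)=(6,2,6): N and (l;000)² cancel in I_A²/I_B².
A: Δ = 2!·10!·2!/15! = 1/90090; Racah Σ t=1..2: t=1:−1/725760 t=2:+1/161280 = 1/207360; ⇒ 3j(6 2 6; -4 1 3)² = 7/286, sgn -1
B: Δ = 2!·10!·2!/15! = 1/90090; Racah Σ t=0..1: t=0:+1/1451520 t=1:−1/3628800 = 1/2419200; ⇒ 3j(6 2 6; 5 0 -5)² = 11/910, sgn -1
I_A²/I_B² = (7/286)/(11/910) = 245/121

245/121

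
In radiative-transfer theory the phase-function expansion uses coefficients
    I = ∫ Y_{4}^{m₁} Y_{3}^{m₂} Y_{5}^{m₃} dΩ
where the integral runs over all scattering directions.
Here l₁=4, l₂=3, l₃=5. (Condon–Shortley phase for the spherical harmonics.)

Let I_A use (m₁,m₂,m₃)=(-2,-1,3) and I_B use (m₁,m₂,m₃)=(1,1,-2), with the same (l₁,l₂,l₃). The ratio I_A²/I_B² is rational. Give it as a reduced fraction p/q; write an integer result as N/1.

l's match ⇒ only the (l;m) 3-j factors differ between A and B.
A: triangle coeff Δ(4,3,5) = 1/180180; Σ_t [0,2]: t=0:+1/5760 t=1:−1/720 t=2:+1/2304 = -1/1280; (3j)²=27/1430 [(4 3 5; -2 -1 3)], sign=-1
B: triangle coeff Δ(4,3,5) = 1/180180; Σ_t [0,2]: t=0:+1/1728 t=1:−1/288 t=2:+1/960 = -1/540; (3j)²=128/6435 [(4 3 5; 1 1 -2)], sign=+1
I_A²/I_B² = (27/1430)/(128/6435) = 243/256

243/256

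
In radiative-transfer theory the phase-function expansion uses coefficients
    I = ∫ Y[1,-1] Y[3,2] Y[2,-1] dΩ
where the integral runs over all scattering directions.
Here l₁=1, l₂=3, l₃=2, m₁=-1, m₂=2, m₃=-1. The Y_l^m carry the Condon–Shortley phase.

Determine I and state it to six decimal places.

0.261169

Checks pass: Σm=0; 6 even; l₃=2∈[2,4].
(2·1+1)(2·3+1)(2·2+1) = 105
Δ: 2! 0! 4! / 7! → 1/105
sum: t=1:−1/4 = -1/4
3j²(1 3 2; 0 0 0) = Δ·Π!·Σ² = 3/35  (sign -1)
sum: t=2:+1/12 = 1/12
3j²(1 3 2; -1 2 -1) = Δ·Π!·Σ² = 2/21  (sign -1)
combine: 4πI² = 105·3/35·2/21 = 6/7
take √, sign +1: I = 0.26116903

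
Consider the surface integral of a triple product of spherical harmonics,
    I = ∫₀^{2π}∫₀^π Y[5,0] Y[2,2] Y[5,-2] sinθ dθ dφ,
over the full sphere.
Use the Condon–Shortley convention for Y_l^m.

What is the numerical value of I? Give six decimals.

-0.191372

Rules hold: Σm=0, L=12 even, 3≤5≤7.
N = 11·5·11 = 605
Δ = 2!·8!·2!/13! = 1/38610
Racah Σ t=0..2: t=0:+1/2880 t=1:−1/576 t=2:+1/2880 = -1/960
⇒ 3j(5 2 5; 0 0 0)² = 10/429, sgn +1
Racah Σ t=2..2: t=2:+1/2880 = 1/2880
⇒ 3j(5 2 5; 0 2 -2)² = 14/429, sgn -1
4πI² = N·(3j₀)²·(3jₘ)² = 700/1521
I = -1·√(0.460224/4π) = -0.19137248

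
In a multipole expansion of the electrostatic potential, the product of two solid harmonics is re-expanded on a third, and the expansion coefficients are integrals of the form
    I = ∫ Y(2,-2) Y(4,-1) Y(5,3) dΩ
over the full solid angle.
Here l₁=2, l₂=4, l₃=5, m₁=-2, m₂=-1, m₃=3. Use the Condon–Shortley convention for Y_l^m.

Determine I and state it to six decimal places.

Σlᵢ=11 odd — θ-integrand is odd under cosθ→−cosθ; I=0

0.000000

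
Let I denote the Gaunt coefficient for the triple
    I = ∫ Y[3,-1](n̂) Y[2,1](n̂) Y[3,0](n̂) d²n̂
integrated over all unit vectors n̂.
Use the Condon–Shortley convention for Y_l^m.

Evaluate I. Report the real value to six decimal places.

-0.059471

m-sum 0 ✓  L=8 even ✓  1≤3≤5 ✓
Π(2lᵢ+1) = 7×5×7 = 245
triangle coeff Δ(3,2,3) = 1/3780
Σ_t [0,2]: t=0:+1/24 t=1:−1/4 t=2:+1/24 = -1/6
(3j)²=4/105 [(3 2 3; 0 0 0)], sign=+1
Σ_t [1,2]: t=1:−1/12 t=2:+1/8 = 1/24
(3j)²=1/210 [(3 2 3; -1 1 0)], sign=-1
⇒ 4πI² = 2/45
I = (-1)√(2/45/(4π)) = -0.05947080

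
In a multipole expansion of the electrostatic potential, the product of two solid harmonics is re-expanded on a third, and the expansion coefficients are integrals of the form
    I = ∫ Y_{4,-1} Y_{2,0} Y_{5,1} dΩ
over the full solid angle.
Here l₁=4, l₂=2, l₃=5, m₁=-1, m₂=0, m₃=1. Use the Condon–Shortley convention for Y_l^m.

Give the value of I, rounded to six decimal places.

0.000000

l₁+l₂+l₃=11 is odd: 3j(l;000)=0 ⇒ I=0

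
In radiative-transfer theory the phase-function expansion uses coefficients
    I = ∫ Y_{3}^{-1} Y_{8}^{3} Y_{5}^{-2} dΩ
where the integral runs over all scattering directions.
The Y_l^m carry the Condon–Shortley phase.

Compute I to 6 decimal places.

Checks pass: Σm=0; 16 even; l₃=5∈[5,11].
(2·3+1)(2·8+1)(2·5+1) = 1309
Δ: 6! 0! 10! / 17! → 1/136136
sum: t=3:−1/518400 = -1/518400
3j²(3 8 5; 0 0 0) = Δ·Π!·Σ² = 56/2431  (sign +1)
sum: t=4:+1/1451520 = 1/1451520
3j²(3 8 5; -1 3 -2) = Δ·Π!·Σ² = 75/3094  (sign -1)
combine: 4πI² = 1309·56/2431·75/3094 = 2100/2873
take √, sign -1: I = -0.24117756

-0.241178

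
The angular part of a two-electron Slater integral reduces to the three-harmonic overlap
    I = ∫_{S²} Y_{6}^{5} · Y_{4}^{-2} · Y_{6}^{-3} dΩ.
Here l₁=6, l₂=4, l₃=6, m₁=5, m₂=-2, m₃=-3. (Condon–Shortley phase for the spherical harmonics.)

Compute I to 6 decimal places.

-0.147064

Checks pass: Σm=0; 16 even; l₃=6∈[2,10].
(2·6+1)(2·4+1)(2·6+1) = 1521
Δ: 4! 8! 4! / 17! → 1/15315300
sum: t=0:+1/829440 t=1:−1/25920 t=2:+1/9216 t=3:−1/25920 t=4:+1/829440 = 7/207360
3j²(6 4 6; 0 0 0) = Δ·Π!·Σ² = 28/2431  (sign +1)
sum: t=0:+1/483840 t=1:−1/1451520 = 1/725760
3j²(6 4 6; 5 -2 -3) = Δ·Π!·Σ² = 24/1547  (sign -1)
combine: 4πI² = 1521·28/2431·24/1547 = 864/3179
take √, sign -1: I = -0.14706410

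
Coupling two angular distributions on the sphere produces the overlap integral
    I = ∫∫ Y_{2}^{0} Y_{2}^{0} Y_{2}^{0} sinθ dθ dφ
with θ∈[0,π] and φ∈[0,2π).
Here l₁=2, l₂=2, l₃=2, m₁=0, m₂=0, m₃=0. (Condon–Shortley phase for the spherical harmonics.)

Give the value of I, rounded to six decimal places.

Checks pass: Σm=0; 6 even; l₃=2∈[0,4].
(2·2+1)(2·2+1)(2·2+1) = 125
Δ: 2! 2! 2! / 7! → 1/630
sum: t=0:+1/8 t=1:−1/1 t=2:+1/8 = -3/4
3j²(2 2 2; 0 0 0) = Δ·Π!·Σ² = 2/35  (sign -1)
(m-triple is (0,0,0) — same symbol as above.)
combine: 4πI² = 125·2/35·2/35 = 20/49
take √, sign +1: I = 0.18022375

0.180224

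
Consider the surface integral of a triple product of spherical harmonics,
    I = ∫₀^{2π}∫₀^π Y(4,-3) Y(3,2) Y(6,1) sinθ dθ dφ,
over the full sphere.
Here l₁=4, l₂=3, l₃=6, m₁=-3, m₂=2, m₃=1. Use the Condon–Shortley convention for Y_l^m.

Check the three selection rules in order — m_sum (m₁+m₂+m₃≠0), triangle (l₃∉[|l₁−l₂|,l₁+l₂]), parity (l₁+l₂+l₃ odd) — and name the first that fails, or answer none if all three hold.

parity

azimuthal sum: -3 + 2 + 1 = 0  ✓
1 ≤ 6 ≤ 7 (triangle on l)  ✓
L = 4 + 3 + 6 = 13 (odd)  ✗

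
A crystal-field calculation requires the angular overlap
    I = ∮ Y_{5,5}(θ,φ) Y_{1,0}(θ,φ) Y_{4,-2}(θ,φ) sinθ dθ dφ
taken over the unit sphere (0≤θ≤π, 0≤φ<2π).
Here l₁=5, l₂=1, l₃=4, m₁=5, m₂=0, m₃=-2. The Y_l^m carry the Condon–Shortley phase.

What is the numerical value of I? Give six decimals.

5 + 0 − 2 = 3 ≠ 0: azimuthal integral kills it; I = 0

0.000000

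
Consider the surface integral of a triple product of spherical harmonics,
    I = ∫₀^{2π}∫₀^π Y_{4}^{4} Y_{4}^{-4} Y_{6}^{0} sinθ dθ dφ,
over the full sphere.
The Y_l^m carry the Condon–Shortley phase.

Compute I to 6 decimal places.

Rules hold: Σm=0, L=14 even, 0≤6≤8.
N = 9·9·13 = 1053
Δ = 2!·6!·6!/15! = 1/1261260
Racah Σ t=0..2: t=0:+1/4608 t=1:−1/1296 t=2:+1/4608 = -7/20736
⇒ 3j(4 4 6; 0 0 0)² = 20/1287, sgn -1
Racah Σ t=0..0: t=0:+1/1036800 = 1/1036800
⇒ 3j(4 4 6; 4 -4 0)² = 4/6435, sgn +1
4πI² = N·(3j₀)²·(3jₘ)² = 16/1573
I = -1·√(0.0101716/4π) = -0.02845055

-0.028451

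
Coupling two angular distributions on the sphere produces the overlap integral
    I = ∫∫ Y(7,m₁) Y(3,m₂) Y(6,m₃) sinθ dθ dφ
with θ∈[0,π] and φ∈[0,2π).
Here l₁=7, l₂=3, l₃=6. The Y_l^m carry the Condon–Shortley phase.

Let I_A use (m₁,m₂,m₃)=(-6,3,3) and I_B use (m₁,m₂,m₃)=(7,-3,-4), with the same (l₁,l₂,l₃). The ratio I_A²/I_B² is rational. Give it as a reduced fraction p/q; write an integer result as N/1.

l's match ⇒ only the (l;m) 3-j factors differ between A and B.
A: triangle coeff Δ(7,3,6) = 1/2042040; Σ_t [4,4]: t=4:+1/17418240 = 1/17418240; (3j)²=15/952 [(7 3 6; -6 3 3)], sign=-1
B: triangle coeff Δ(7,3,6) = 1/2042040; Σ_t [0,0]: t=0:+1/174182400 = 1/174182400; (3j)²=1/136 [(7 3 6; 7 -3 -4)], sign=+1
I_A²/I_B² = (15/952)/(1/136) = 15/7

15/7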